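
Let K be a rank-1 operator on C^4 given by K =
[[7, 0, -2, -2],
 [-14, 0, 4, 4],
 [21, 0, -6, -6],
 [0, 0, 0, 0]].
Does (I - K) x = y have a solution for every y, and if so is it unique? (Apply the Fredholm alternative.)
(I - K) is singular (det(I - K) = 0, i.e. 1 ∈ sigma(K)). (I - K) x = y is solvable iff y ⊥ ker((I - K)^*) = span{(7, 0, -2, -2)}, i.e. iff 7y_1 - 2y_3 - 2y_4 = 0. When solvable, the solutions are x = y + c·(1, -2, 3, 0), c arbitrary (ker(I - K) = span{(1, -2, 3, 0)}, dimension 1).

K has rank 1, so it is an outer product K = u v^T: every row of K is a multiple of one row vector. Reading off the entries, u = (1, -2, 3, 0) and v = (7, 0, -2, -2) (row i of K equals u_i·v^T). A rank-one matrix u v^T satisfies K u = u (v·u) and kills the (3)-dimensional subspace v^⊥, so its characteristic polynomial is lambda^3 (lambda - v·u) with v·u = tr K = 1. Hence the eigenvalues of I - K are 1 (multiplicity 3) and 1 - (1) = 0, so det(I - K) = 0. (Direct check: I - K =
[[-6, 0, 2, 2],
 [14, 1, -4, -4],
 [-21, 0, 7, 6],
 [0, 0, 0, 1]]
has determinant 0.) So 1 is an eigenvalue of K and (I - K) is not invertible. The finite-dimensional Fredholm alternative says: either (I - K) is invertible, or ker(I - K) ≠ {0} and then range(I - K) = ker((I - K)^*)^⊥, with dim ker(I - K) = dim ker((I - K)^*). We are in the second case, so we need both kernels. Kernel of I - K: (I - K) u = u - u (v·u) = u - u = 0, so ker(I - K) = span{u} = span{(1, -2, 3, 0)} (it is exactly 1-dimensional because rank(I - K) = 3). Kernel of the adjoint: K is real, so (I - K)^* = I - K^T = I - v u^T, and (I - v u^T) v = v - v (u·v) = 0; hence ker((I - K)^*) = span{v} = span{(7, 0, -2, -2)}. Therefore (I - K) x = y is solvable iff <y, v> = 0, i.e. iff 7y_1 - 2y_3 - 2y_4 = 0. When this holds, K y = u (v·y) = 0, so (I - K) y = y and x = y is a particular solution; the full solution set is the line x = y + c·u = y + c·(1, -2, 3, 0), c ∈ C.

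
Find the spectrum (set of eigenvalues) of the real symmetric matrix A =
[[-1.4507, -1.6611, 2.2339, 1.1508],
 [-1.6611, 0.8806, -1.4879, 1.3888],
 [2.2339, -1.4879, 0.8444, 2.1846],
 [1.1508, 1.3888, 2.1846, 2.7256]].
sigma(A) ≈ {-3, -2, 3, 5}

A is real symmetric, so its spectrum consists of real eigenvalues. Expanding the characteristic polynomial of the displayed matrix gives
  det(λ I - A) = p(λ) = λ^4 + (-3)λ^3 + (-19)λ^2 + (27)λ + (90.002).
Solving p(λ) = 0 yields eigenvalues ≈ -3, -2, 3, 5. (A is shown rounded to 4 decimals, so these recover the underlying integer eigenvalues to within that precision.)
Verification: the trace of A = 3 equals the sum of eigenvalues 3, and det(A) ≈ 90.0020 matches the eigenvalue product 90.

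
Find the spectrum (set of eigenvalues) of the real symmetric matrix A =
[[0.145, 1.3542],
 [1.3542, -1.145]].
sigma(A) ≈ {-2, 1}

A is real symmetric, so its spectrum consists of real eigenvalues. Expanding the characteristic polynomial of the displayed matrix gives
  det(λ I - A) = p(λ) = λ^2 + (1)λ + (-2).
Solving p(λ) = 0 yields eigenvalues ≈ -2, 1. (A is shown rounded to 4 decimals, so these recover the underlying integer eigenvalues to within that precision.)
Verification: the trace of A = -1 equals the sum of eigenvalues -1, and det(A) ≈ -1.9999 matches the eigenvalue product -2.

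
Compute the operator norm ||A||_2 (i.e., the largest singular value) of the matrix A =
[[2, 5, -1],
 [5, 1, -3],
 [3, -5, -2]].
||A||_2 ≈ 7.2544 (= sqrt(largest eigenvalue of A^T A))

||A||_2 = sigma_max(A) = sqrt(lambda_max(A^T A)). Form the symmetric matrix M = A^T A =
[[38, 0, -23],
 [0, 51, 2],
 [-23, 2, 14]].
Its characteristic polynomial (trace, sum of principal 2x2 minors, determinant of M give the coefficients) is
  p(λ) = det(λ I - M) = λ^3 - 103λ^2 + 2651λ - 1.
No integer candidate from the rational root theorem (±divisors of 1) is a root, so the roots are irrational. The cubic discriminant is Δ = 35683024 > 0, so there are three distinct real roots. p(0) = -1 and p(1) = 2548 have opposite signs, so a root lies in (0, 1); Newton's method refines it to λ ≈ 0.0004. p(50) = 49 and p(51) = -52 have opposite signs, so a root lies in (50, 51); Newton's method refines it to λ ≈ 50.3731. p(52) = -53 and p(53) = 52 have opposite signs, so a root lies in (52, 53); Newton's method refines it to λ ≈ 52.6265. Check (Vieta): the three roots sum to 103, matching tr M = 103.
So the eigenvalues of A^T A are ≈ 0.0004, 50.3731, 52.6265 (all ≥ 0, as they must be for A^T A). The largest is λ_max ≈ 52.6265, hence ||A||_2 = sqrt(λ_max) ≈ 7.2544.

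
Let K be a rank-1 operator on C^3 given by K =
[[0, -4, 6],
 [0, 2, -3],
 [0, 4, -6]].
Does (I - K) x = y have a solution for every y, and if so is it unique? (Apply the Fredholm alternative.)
(I - K) is invertible (det(I - K) = 5 ≠ 0), so for every y in C^3 the equation (I - K) x = y has a unique solution.

K has rank 1, so it is an outer product K = u v^T: every row of K is a multiple of one row vector. Reading off the entries, u = (2, -1, -2) and v = (0, -2, 3) (row i of K equals u_i·v^T). A rank-one matrix u v^T satisfies K u = u (v·u) and kills the (2)-dimensional subspace v^⊥, so its characteristic polynomial is lambda^2 (lambda - v·u) with v·u = tr K = -4. Hence the eigenvalues of I - K are 1 (multiplicity 2) and 1 - (-4) = 5, so det(I - K) = 5. (Direct check: I - K =
[[1, 4, -6],
 [0, -1, 3],
 [0, -4, 7]]
has determinant 5.) The finite-dimensional Fredholm alternative says: either (I - K) is invertible, or ker(I - K) ≠ {0} and then range(I - K) = ker((I - K)^*)^⊥, with dim ker(I - K) = dim ker((I - K)^*). Since det(I - K) ≠ 0, 1 is not an eigenvalue of K and ker(I - K) = {0}, so we are in the first case: for every y there is a unique x = (I - K)^(-1) y. Explicitly, by the Sherman–Morrison formula, (I - u v^T)^(-1) = I + u v^T/(1 - v·u), i.e. (I - K)^(-1) = I + K/(5).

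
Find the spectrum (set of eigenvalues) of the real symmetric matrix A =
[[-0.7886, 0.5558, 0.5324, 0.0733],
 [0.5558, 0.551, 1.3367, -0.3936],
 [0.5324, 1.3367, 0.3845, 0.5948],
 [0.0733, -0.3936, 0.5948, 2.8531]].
sigma(A) ≈ {-1, 2, 3} (-1 with multiplicity 2)

A is real symmetric, so its spectrum consists of real eigenvalues. Expanding the characteristic polynomial of the displayed matrix gives
  det(λ I - A) = p(λ) = λ^4 + (-3)λ^3 + (-3)λ^2 + (7)λ + (6).
Solving p(λ) = 0 yields eigenvalues ≈ -1, -1, 2, 3. (A is shown rounded to 4 decimals, so these recover the underlying integer eigenvalues to within that precision.)
Verification: the trace of A = 3 equals the sum of eigenvalues 3, and det(A) ≈ 6.0000 matches the eigenvalue product 6.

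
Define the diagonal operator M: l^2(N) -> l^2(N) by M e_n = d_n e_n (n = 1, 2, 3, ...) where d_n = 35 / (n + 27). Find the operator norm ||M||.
||M|| = 5/4 (attained at n = 1)

For M diagonal, ||M|| = sup_n |d_n| = sup_n 35/(n + 27). This is positive and strictly decreasing in n, so the supremum is attained at n = 1: d_1 = 35/(1 + 27) = 5/4. Hence ||M|| = 5/4.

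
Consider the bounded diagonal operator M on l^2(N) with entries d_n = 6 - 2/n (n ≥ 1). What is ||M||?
||M|| = 6

For a diagonal operator on l^2 with entries d_n, ||M|| = sup_n |d_n|. Here d_1 = 4, d_2 = 5, ..., and d_n = 6 - 2/n increases monotonically toward 6. All terms lie in [4, 6), so |d_n| = d_n and the supremum is the limit 6, which is not attained by any individual d_n. Hence ||M|| = 6.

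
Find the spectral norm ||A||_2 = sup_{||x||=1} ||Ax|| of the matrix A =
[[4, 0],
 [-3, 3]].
||A||_2 = sqrt((34 + sqrt(580))/2) ≈ 5.389 (= sqrt(largest eigenvalue of A^T A))

||A||_2 = sigma_max(A) = sqrt(lambda_max(A^T A)). Form the symmetric matrix M = A^T A =
[[25, -9],
 [-9, 9]].
Its characteristic polynomial (trace, determinant of M give the coefficients) is
  p(λ) = det(λ I - M) = λ^2 - 34λ + 144.
For λ^2 - 34λ + 144 the discriminant is 580. It is nonnegative but not a perfect square, so the roots are real and irrational: λ = (34 ± sqrt(580))/2 ≈ 29.0416, 4.9584.
So the eigenvalues of A^T A are ≈ 4.9584, 29.0416 (all ≥ 0, as they must be for A^T A). The largest is λ_max = (34 + sqrt(580))/2 ≈ 29.0416, hence ||A||_2 = sqrt(λ_max) = sqrt((34 + sqrt(580))/2) ≈ 5.389.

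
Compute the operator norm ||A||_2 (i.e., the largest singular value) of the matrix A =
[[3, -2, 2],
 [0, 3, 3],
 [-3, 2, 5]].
||A||_2 ≈ 7.1726 (= sqrt(largest eigenvalue of A^T A))

||A||_2 = sigma_max(A) = sqrt(lambda_max(A^T A)). Form the symmetric matrix M = A^T A =
[[18, -12, -9],
 [-12, 17, 15],
 [-9, 15, 38]].
Its characteristic polynomial (trace, sum of principal 2x2 minors, determinant of M give the coefficients) is
  p(λ) = det(λ I - M) = λ^3 - 73λ^2 + 1186λ - 3969.
No integer candidate from the rational root theorem (±divisors of 3969) is a root, so the roots are irrational. The cubic discriminant is Δ = 406800297 > 0, so there are three distinct real roots. p(4) = -329 and p(5) = 261 have opposite signs, so a root lies in (4, 5); Newton's method refines it to λ ≈ 4.5325. p(17) = 9 and p(18) = -441 have opposite signs, so a root lies in (17, 18); Newton's method refines it to λ ≈ 17.021. p(51) = -705 and p(52) = 919 have opposite signs, so a root lies in (51, 52); Newton's method refines it to λ ≈ 51.4465. Check (Vieta): the three roots sum to 73, matching tr M = 73.
So the eigenvalues of A^T A are ≈ 4.5325, 17.021, 51.4465 (all ≥ 0, as they must be for A^T A). The largest is λ_max ≈ 51.4465, hence ||A||_2 = sqrt(λ_max) ≈ 7.1726.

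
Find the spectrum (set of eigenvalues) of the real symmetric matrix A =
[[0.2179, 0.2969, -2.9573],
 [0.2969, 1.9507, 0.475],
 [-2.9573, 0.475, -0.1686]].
sigma(A) ≈ {-3, 2, 3}

A is real symmetric, so its spectrum consists of real eigenvalues. Expanding the characteristic polynomial of the displayed matrix gives
  det(λ I - A) = p(λ) = λ^3 + (-2)λ^2 + (-9)λ + (18).
Solving p(λ) = 0 yields eigenvalues ≈ -3, 2, 3. (A is shown rounded to 4 decimals, so these recover the underlying integer eigenvalues to within that precision.)
Verification: the trace of A = 2 equals the sum of eigenvalues 2, and det(A) ≈ -18.0002 matches the eigenvalue product -18.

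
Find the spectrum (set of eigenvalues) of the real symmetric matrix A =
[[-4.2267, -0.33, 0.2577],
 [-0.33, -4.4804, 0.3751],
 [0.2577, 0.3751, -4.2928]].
sigma(A) ≈ {-5, -4} (-4 with multiplicity 2)

A is real symmetric, so its spectrum consists of real eigenvalues. Expanding the characteristic polynomial of the displayed matrix gives
  det(λ I - A) = p(λ) = λ^3 + (13)λ^2 + (56)λ + (79.9981).
Solving p(λ) = 0 yields eigenvalues ≈ -5, -4, -4. (A is shown rounded to 4 decimals, so these recover the underlying integer eigenvalues to within that precision.)
Verification: the trace of A = -13 equals the sum of eigenvalues -13, and det(A) ≈ -79.9981 matches the eigenvalue product -80.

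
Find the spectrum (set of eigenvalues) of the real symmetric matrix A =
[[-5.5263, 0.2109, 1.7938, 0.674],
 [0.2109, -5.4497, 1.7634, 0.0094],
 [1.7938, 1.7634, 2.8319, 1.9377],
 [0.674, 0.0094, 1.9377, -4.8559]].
sigma(A) ≈ {-6, -5, 4} (-6 with multiplicity 2)

A is real symmetric, so its spectrum consists of real eigenvalues. Expanding the characteristic polynomial of the displayed matrix gives
  det(λ I - A) = p(λ) = λ^4 + (13)λ^3 + (28)λ^2 + (-204.0017)λ + (-720.005).
Solving p(λ) = 0 yields eigenvalues ≈ -6, -6, -5, 4. (A is shown rounded to 4 decimals, so these recover the underlying integer eigenvalues to within that precision.)
Verification: the trace of A = -13 equals the sum of eigenvalues -13, and det(A) ≈ -720.0050 matches the eigenvalue product -720.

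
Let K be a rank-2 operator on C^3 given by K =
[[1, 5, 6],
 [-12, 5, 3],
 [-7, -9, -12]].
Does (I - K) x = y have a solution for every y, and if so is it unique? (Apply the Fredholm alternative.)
(I - K) is invertible (det(I - K) = 69 ≠ 0), so for every y in C^3 the equation (I - K) x = y has a unique solution.

K has rank 2 and factors as K = U V^T = u1 v1^T + u2 v2^T with u1 = (-1, -3, 1), v1 = (2, -3, -3), u2 = (-1, 2, 3), v2 = (-3, -2, -3) (multiplying out reproduces the displayed K). The nonzero eigenvalues of U V^T coincide with those of the 2 x 2 matrix G = V^T U = [[v1·u1, v1·u2], [v2·u1, v2·u2]] = [[4, -17], [6, -10]], and by the Sylvester determinant identity det(I_3 - U V^T) = det(I_2 - V^T U) = det([[-3, 17], [-6, 11]]) = (-3)(11) - (17)(-6) = 69. (Direct check: I - K =
[[0, -5, -6],
 [12, -4, -3],
 [7, 9, 13]]
has determinant 69.) The finite-dimensional Fredholm alternative says: either (I - K) is invertible, or ker(I - K) ≠ {0} and then range(I - K) = ker((I - K)^*)^⊥, with dim ker(I - K) = dim ker((I - K)^*). Since det(I - K) ≠ 0, 1 is not an eigenvalue of K and ker(I - K) = {0}, so we are in the first case: for every y there is a unique x = (I - K)^(-1) y. (Explicitly, by the Woodbury identity, (I - U V^T)^(-1) = I + U (I_2 - G)^(-1) V^T.)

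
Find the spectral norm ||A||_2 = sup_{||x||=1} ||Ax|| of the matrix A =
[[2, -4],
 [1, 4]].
||A||_2 = sqrt((37 + sqrt(793))/2) ≈ 5.7079 (= sqrt(largest eigenvalue of A^T A))

||A||_2 = sigma_max(A) = sqrt(lambda_max(A^T A)). Form the symmetric matrix M = A^T A =
[[5, -4],
 [-4, 32]].
Its characteristic polynomial (trace, determinant of M give the coefficients) is
  p(λ) = det(λ I - M) = λ^2 - 37λ + 144.
For λ^2 - 37λ + 144 the discriminant is 793. It is nonnegative but not a perfect square, so the roots are real and irrational: λ = (37 ± sqrt(793))/2 ≈ 32.5801, 4.4199.
So the eigenvalues of A^T A are ≈ 4.4199, 32.5801 (all ≥ 0, as they must be for A^T A). The largest is λ_max = (37 + sqrt(793))/2 ≈ 32.5801, hence ||A||_2 = sqrt(λ_max) = sqrt((37 + sqrt(793))/2) ≈ 5.7079.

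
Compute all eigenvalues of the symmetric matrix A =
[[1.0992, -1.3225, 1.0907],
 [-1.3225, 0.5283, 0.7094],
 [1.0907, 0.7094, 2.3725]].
sigma(A) ≈ {-1, 2, 3}

A is real symmetric, so its spectrum consists of real eigenvalues. Expanding the characteristic polynomial of the displayed matrix gives
  det(λ I - A) = p(λ) = λ^3 + (-4)λ^2 + (1)λ + (6).
Solving p(λ) = 0 yields eigenvalues ≈ -1, 2, 3. (A is shown rounded to 4 decimals, so these recover the underlying integer eigenvalues to within that precision.)
Verification: the trace of A = 4 equals the sum of eigenvalues 4, and det(A) ≈ -6.0000 matches the eigenvalue product -6.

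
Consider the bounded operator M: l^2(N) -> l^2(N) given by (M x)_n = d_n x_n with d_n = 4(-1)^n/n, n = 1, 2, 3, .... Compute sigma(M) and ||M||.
sigma(M) = {4(-1)^n/n : n ≥ 1} ∪ {0}; ||M|| = 4

A bounded diagonal operator on l^2 with diagonal entries d_n has spectrum equal to the closure of {d_n : n ≥ 1}: every d_n is an eigenvalue (with eigenvector e_n), so {d_n} ⊂ sigma(M); the spectrum is closed, so its closure is too; and for lambda not in the closure, (M - lambda I) has bounded inverse (the diagonal entries 1/(d_n - lambda) are bounded). For our sequence d_n = 4(-1)^n/n, n = 1, 2, 3, ...:
  - {d_n} = {4(-1)^n/n : n ≥ 1}; the only limit point is 0
  - closure = {4(-1)^n/n : n ≥ 1} ∪ {0}
For the norm: a diagonal operator has ||M|| = sup_n |d_n|. Here |d_n| = 4/n is decreasing, so sup_n |d_n| = |d_1| = 4. So ||M|| = 4.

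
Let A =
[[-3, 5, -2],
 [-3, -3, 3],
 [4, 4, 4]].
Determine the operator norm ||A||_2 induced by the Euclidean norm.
||A||_2 ≈ 7.4324 (= sqrt(largest eigenvalue of A^T A))

||A||_2 = sigma_max(A) = sqrt(lambda_max(A^T A)). Form the symmetric matrix M = A^T A =
[[34, 10, 13],
 [10, 50, -3],
 [13, -3, 29]].
Its characteristic polynomial (trace, sum of principal 2x2 minors, determinant of M give the coefficients) is
  p(λ) = det(λ I - M) = λ^3 - 113λ^2 + 3858λ - 36864.
No integer candidate from the rational root theorem (±divisors of 36864) is a root, so the roots are irrational. The cubic discriminant is Δ = 186028452 > 0, so there are three distinct real roots. p(15) = -1044 and p(16) = 32 have opposite signs, so a root lies in (15, 16); Newton's method refines it to λ ≈ 15.9684. p(41) = 282 and p(42) = -72 have opposite signs, so a root lies in (41, 42); Newton's method refines it to λ ≈ 41.7911. p(55) = -124 and p(56) = 432 have opposite signs, so a root lies in (55, 56); Newton's method refines it to λ ≈ 55.2405. Check (Vieta): the three roots sum to 113, matching tr M = 113.
So the eigenvalues of A^T A are ≈ 15.9684, 41.7911, 55.2405 (all ≥ 0, as they must be for A^T A). The largest is λ_max ≈ 55.2405, hence ||A||_2 = sqrt(λ_max) ≈ 7.4324.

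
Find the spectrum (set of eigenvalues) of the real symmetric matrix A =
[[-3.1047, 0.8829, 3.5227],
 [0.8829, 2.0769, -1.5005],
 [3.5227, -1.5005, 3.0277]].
sigma(A) ≈ {-5, 2, 5}

A is real symmetric, so its spectrum consists of real eigenvalues. Expanding the characteristic polynomial of the displayed matrix gives
  det(λ I - A) = p(λ) = λ^3 + (-2)λ^2 + (-25)λ + (50).
Solving p(λ) = 0 yields eigenvalues ≈ -5, 2, 5. (A is shown rounded to 4 decimals, so these recover the underlying integer eigenvalues to within that precision.)
Verification: the trace of A = 2 equals the sum of eigenvalues 2, and det(A) ≈ -49.9998 matches the eigenvalue product -50.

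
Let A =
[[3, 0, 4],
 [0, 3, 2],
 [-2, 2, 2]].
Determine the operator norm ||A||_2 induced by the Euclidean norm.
||A||_2 ≈ 5.6016 (= sqrt(largest eigenvalue of A^T A))

||A||_2 = sigma_max(A) = sqrt(lambda_max(A^T A)). Form the symmetric matrix M = A^T A =
[[13, -4, 8],
 [-4, 13, 10],
 [8, 10, 24]].
Its characteristic polynomial (trace, sum of principal 2x2 minors, determinant of M give the coefficients) is
  p(λ) = det(λ I - M) = λ^3 - 50λ^2 + 613λ - 900.
No integer candidate from the rational root theorem (±divisors of 900) is a root, so the roots are irrational. The cubic discriminant is Δ = 42696912 > 0, so there are three distinct real roots. p(1) = -336 and p(2) = 134 have opposite signs, so a root lies in (1, 2); Newton's method refines it to λ ≈ 1.6944. p(16) = 204 and p(17) = -16 have opposite signs, so a root lies in (16, 17); Newton's method refines it to λ ≈ 16.9273. p(31) = -156 and p(32) = 284 have opposite signs, so a root lies in (31, 32); Newton's method refines it to λ ≈ 31.3783. Check (Vieta): the three roots sum to 50, matching tr M = 50.
So the eigenvalues of A^T A are ≈ 1.6944, 16.9273, 31.3783 (all ≥ 0, as they must be for A^T A). The largest is λ_max ≈ 31.3783, hence ||A||_2 = sqrt(λ_max) ≈ 5.6016.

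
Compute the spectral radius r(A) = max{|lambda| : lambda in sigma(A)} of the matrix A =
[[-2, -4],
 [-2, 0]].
r(A) = 4

The eigenvalues of A are the roots of its characteristic polynomial. With M = A (coefficients from the trace and determinant):
  p(λ) = det(λ I - M) = λ^2 + 2λ - 8.
For λ^2 + 2λ - 8 the discriminant is 36. It is a perfect square (6^2), so the roots are rational: λ = (-2 ± 6)/2 = 2, -4.
Thus the eigenvalues (to 4 decimals) are 2 (modulus 2); -4 (modulus 4). The spectral radius is the largest modulus: r(A) = 4. (Cross-check: r(A) ≤ ||A||_2 ≈ 4.5765; equality holds whenever A is normal, though it can also hold for some non-normal A.)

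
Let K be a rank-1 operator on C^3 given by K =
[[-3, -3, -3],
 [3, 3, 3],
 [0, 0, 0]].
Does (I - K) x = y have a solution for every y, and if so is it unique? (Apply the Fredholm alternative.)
(I - K) is invertible (det(I - K) = 1 ≠ 0), so for every y in C^3 the equation (I - K) x = y has a unique solution.

K has rank 1, so it is an outer product K = u v^T: every row of K is a multiple of one row vector. Reading off the entries, u = (1, -1, 0) and v = (-3, -3, -3) (row i of K equals u_i·v^T). A rank-one matrix u v^T satisfies K u = u (v·u) and kills the (2)-dimensional subspace v^⊥, so its characteristic polynomial is lambda^2 (lambda - v·u) with v·u = tr K = 0. Hence the eigenvalues of I - K are 1 (multiplicity 2) and 1 - (0) = 1, so det(I - K) = 1. (Direct check: I - K =
[[4, 3, 3],
 [-3, -2, -3],
 [0, 0, 1]]
has determinant 1.) The finite-dimensional Fredholm alternative says: either (I - K) is invertible, or ker(I - K) ≠ {0} and then range(I - K) = ker((I - K)^*)^⊥, with dim ker(I - K) = dim ker((I - K)^*). Since det(I - K) ≠ 0, 1 is not an eigenvalue of K and ker(I - K) = {0}, so we are in the first case: for every y there is a unique x = (I - K)^(-1) y. Explicitly, by the Sherman–Morrison formula, (I - u v^T)^(-1) = I + u v^T/(1 - v·u), i.e. (I - K)^(-1) = I + K.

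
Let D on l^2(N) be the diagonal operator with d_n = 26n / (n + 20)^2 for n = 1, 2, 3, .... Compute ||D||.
||D|| = 13/40 (attained at n = 20)

For D diagonal, ||D|| = sup_n |d_n|. Treat f(x) = 26x / (x + 20)^2 for real x > 0. By the quotient rule, f'(x) = 26(20 - x)/(x + 20)^3, which is positive for x < 20 and negative for x > 20. So f has a unique maximum at x = 20, and since 20 is a positive integer, the supremum over n ≥ 1 is attained at n = 20: d_20 = 26·20/(20 + 20)^2 = 26·20/1600 = 13/40. Hence ||D|| = 13/40.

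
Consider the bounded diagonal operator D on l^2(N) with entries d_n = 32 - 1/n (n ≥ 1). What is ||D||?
||D|| = 32

For a diagonal operator on l^2 with entries d_n, ||D|| = sup_n |d_n|. Here d_1 = 31, d_2 = 63/2, ..., and d_n = 32 - 1/n increases monotonically toward 32. All terms lie in [31, 32), so |d_n| = d_n and the supremum is the limit 32, which is not attained by any individual d_n. Hence ||D|| = 32.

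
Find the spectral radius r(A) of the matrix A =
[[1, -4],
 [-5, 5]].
r(A) = (6 + sqrt(96))/2 ≈ 7.899

The eigenvalues of A are the roots of its characteristic polynomial. With M = A (coefficients from the trace and determinant):
  p(λ) = det(λ I - M) = λ^2 - 6λ - 15.
For λ^2 - 6λ - 15 the discriminant is 96. It is nonnegative but not a perfect square, so the roots are real and irrational: λ = (6 ± sqrt(96))/2 ≈ 7.899, -1.899.
Thus the eigenvalues (to 4 decimals) are 7.899 (modulus 7.899); -1.899 (modulus 1.899). The spectral radius is the largest modulus: r(A) = (6 + sqrt(96))/2 ≈ 7.899. (Cross-check: r(A) ≤ ||A||_2 ≈ 7.9658; equality holds whenever A is normal, though it can also hold for some non-normal A.)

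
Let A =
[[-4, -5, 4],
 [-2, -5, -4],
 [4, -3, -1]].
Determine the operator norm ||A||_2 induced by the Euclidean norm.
||A||_2 ≈ 8.3162 (= sqrt(largest eigenvalue of A^T A))

||A||_2 = sigma_max(A) = sqrt(lambda_max(A^T A)). Form the symmetric matrix M = A^T A =
[[36, 18, -12],
 [18, 59, 3],
 [-12, 3, 33]].
Its characteristic polynomial (trace, sum of principal 2x2 minors, determinant of M give the coefficients) is
  p(λ) = det(λ I - M) = λ^3 - 128λ^2 + 4782λ - 49284.
No integer candidate from the rational root theorem (±divisors of 49284) is a root, so the roots are irrational. The cubic discriminant is Δ = 1244422512 > 0, so there are three distinct real roots. p(17) = -69 and p(18) = 1152 have opposite signs, so a root lies in (17, 18); Newton's method refines it to λ ≈ 17.0534. p(41) = 531 and p(42) = -144 have opposite signs, so a root lies in (41, 42); Newton's method refines it to λ ≈ 41.7875. p(69) = -225 and p(70) = 1256 have opposite signs, so a root lies in (69, 70); Newton's method refines it to λ ≈ 69.1592. Check (Vieta): the three roots sum to 128, matching tr M = 128.
So the eigenvalues of A^T A are ≈ 17.0534, 41.7875, 69.1592 (all ≥ 0, as they must be for A^T A). The largest is λ_max ≈ 69.1592, hence ||A||_2 = sqrt(λ_max) ≈ 8.3162.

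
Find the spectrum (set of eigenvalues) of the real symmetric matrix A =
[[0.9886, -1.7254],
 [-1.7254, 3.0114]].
sigma(A) ≈ {0, 4}

A is real symmetric, so its spectrum consists of real eigenvalues. Expanding the characteristic polynomial of the displayed matrix gives
  det(λ I - A) = p(λ) = λ^2 + (-4)λ + (0).
Solving p(λ) = 0 yields eigenvalues ≈ 0, 4. (A is shown rounded to 4 decimals, so these recover the underlying integer eigenvalues to within that precision.)
Verification: the trace of A = 4 equals the sum of eigenvalues 4, and det(A) ≈ 0.0001 matches the eigenvalue product 0.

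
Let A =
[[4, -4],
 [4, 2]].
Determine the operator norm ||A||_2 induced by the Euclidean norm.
||A||_2 = 6 (= sqrt(largest eigenvalue of A^T A))

||A||_2 = sigma_max(A) = sqrt(lambda_max(A^T A)). Form the symmetric matrix M = A^T A =
[[32, -8],
 [-8, 20]].
Its characteristic polynomial (trace, determinant of M give the coefficients) is
  p(λ) = det(λ I - M) = λ^2 - 52λ + 576.
For λ^2 - 52λ + 576 the discriminant is 400. It is a perfect square (20^2), so the roots are rational: λ = (52 ± 20)/2 = 36, 16.
So the eigenvalues of A^T A are ≈ 16, 36 (all ≥ 0, as they must be for A^T A). The largest is λ_max = 36, hence ||A||_2 = sqrt(λ_max) = 6.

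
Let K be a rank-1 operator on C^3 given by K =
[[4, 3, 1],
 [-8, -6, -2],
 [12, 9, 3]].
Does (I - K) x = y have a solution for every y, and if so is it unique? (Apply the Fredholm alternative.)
(I - K) is singular (det(I - K) = 0, i.e. 1 ∈ sigma(K)). (I - K) x = y is solvable iff y ⊥ ker((I - K)^*) = span{(4, 3, 1)}, i.e. iff 4y_1 + 3y_2 + y_3 = 0. When solvable, the solutions are x = y + c·(1, -2, 3), c arbitrary (ker(I - K) = span{(1, -2, 3)}, dimension 1).

K has rank 1, so it is an outer product K = u v^T: every row of K is a multiple of one row vector. Reading off the entries, u = (1, -2, 3) and v = (4, 3, 1) (row i of K equals u_i·v^T). A rank-one matrix u v^T satisfies K u = u (v·u) and kills the (2)-dimensional subspace v^⊥, so its characteristic polynomial is lambda^2 (lambda - v·u) with v·u = tr K = 1. Hence the eigenvalues of I - K are 1 (multiplicity 2) and 1 - (1) = 0, so det(I - K) = 0. (Direct check: I - K =
[[-3, -3, -1],
 [8, 7, 2],
 [-12, -9, -2]]
has determinant 0.) So 1 is an eigenvalue of K and (I - K) is not invertible. The finite-dimensional Fredholm alternative says: either (I - K) is invertible, or ker(I - K) ≠ {0} and then range(I - K) = ker((I - K)^*)^⊥, with dim ker(I - K) = dim ker((I - K)^*). We are in the second case, so we need both kernels. Kernel of I - K: (I - K) u = u - u (v·u) = u - u = 0, so ker(I - K) = span{u} = span{(1, -2, 3)} (it is exactly 1-dimensional because rank(I - K) = 2). Kernel of the adjoint: K is real, so (I - K)^* = I - K^T = I - v u^T, and (I - v u^T) v = v - v (u·v) = 0; hence ker((I - K)^*) = span{v} = span{(4, 3, 1)}. Therefore (I - K) x = y is solvable iff <y, v> = 0, i.e. iff 4y_1 + 3y_2 + y_3 = 0. When this holds, K y = u (v·y) = 0, so (I - K) y = y and x = y is a particular solution; the full solution set is the line x = y + c·u = y + c·(1, -2, 3), c ∈ C.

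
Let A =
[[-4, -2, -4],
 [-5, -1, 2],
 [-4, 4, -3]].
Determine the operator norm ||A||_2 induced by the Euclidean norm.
||A||_2 ≈ 8.1507 (= sqrt(largest eigenvalue of A^T A))

||A||_2 = sigma_max(A) = sqrt(lambda_max(A^T A)). Form the symmetric matrix M = A^T A =
[[57, -3, 18],
 [-3, 21, -6],
 [18, -6, 29]].
Its characteristic polynomial (trace, sum of principal 2x2 minors, determinant of M give the coefficients) is
  p(λ) = det(λ I - M) = λ^3 - 107λ^2 + 3090λ - 26244.
No integer candidate from the rational root theorem (±divisors of 26244) is a root, so the roots are irrational. The cubic discriminant is Δ = 292350420 > 0, so there are three distinct real roots. p(16) = -100 and p(17) = 276 have opposite signs, so a root lies in (16, 17); Newton's method refines it to λ ≈ 16.2381. p(24) = 108 and p(25) = -244 have opposite signs, so a root lies in (24, 25); Newton's method refines it to λ ≈ 24.3279. p(66) = -900 and p(67) = 1226 have opposite signs, so a root lies in (66, 67); Newton's method refines it to λ ≈ 66.434. Check (Vieta): the three roots sum to 107, matching tr M = 107.
So the eigenvalues of A^T A are ≈ 16.2381, 24.3279, 66.434 (all ≥ 0, as they must be for A^T A). The largest is λ_max ≈ 66.434, hence ||A||_2 = sqrt(λ_max) ≈ 8.1507.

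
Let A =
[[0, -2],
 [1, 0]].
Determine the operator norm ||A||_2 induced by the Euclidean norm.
||A||_2 = 2 (= sqrt(largest eigenvalue of A^T A))

||A||_2 = sigma_max(A) = sqrt(lambda_max(A^T A)). Form the symmetric matrix M = A^T A =
[[1, 0],
 [0, 4]].
Its characteristic polynomial (trace, determinant of M give the coefficients) is
  p(λ) = det(λ I - M) = λ^2 - 5λ + 4.
For λ^2 - 5λ + 4 the discriminant is 9. It is a perfect square (3^2), so the roots are rational: λ = (5 ± 3)/2 = 4, 1.
So the eigenvalues of A^T A are ≈ 1, 4 (all ≥ 0, as they must be for A^T A). The largest is λ_max = 4, hence ||A||_2 = sqrt(λ_max) = 2.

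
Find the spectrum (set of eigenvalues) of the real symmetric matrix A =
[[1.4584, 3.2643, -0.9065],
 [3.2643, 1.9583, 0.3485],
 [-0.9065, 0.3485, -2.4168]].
sigma(A) ≈ {-3, -1, 5}

A is real symmetric, so its spectrum consists of real eigenvalues. Expanding the characteristic polynomial of the displayed matrix gives
  det(λ I - A) = p(λ) = λ^3 + (-1)λ^2 + (-17)λ + (-15.0014).
Solving p(λ) = 0 yields eigenvalues ≈ -3, -1, 5. (A is shown rounded to 4 decimals, so these recover the underlying integer eigenvalues to within that precision.)
Verification: the trace of A = 1 equals the sum of eigenvalues 1, and det(A) ≈ 15.0014 matches the eigenvalue product 15.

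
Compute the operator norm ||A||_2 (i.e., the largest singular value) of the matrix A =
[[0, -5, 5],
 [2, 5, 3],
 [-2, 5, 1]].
||A||_2 ≈ 8.6959 (= sqrt(largest eigenvalue of A^T A))

||A||_2 = sigma_max(A) = sqrt(lambda_max(A^T A)). Form the symmetric matrix M = A^T A =
[[8, 0, 4],
 [0, 75, -5],
 [4, -5, 35]].
Its characteristic polynomial (trace, sum of principal 2x2 minors, determinant of M give the coefficients) is
  p(λ) = det(λ I - M) = λ^3 - 118λ^2 + 3464λ - 19600.
No integer candidate from the rational root theorem (±divisors of 19600) is a root, so the roots are irrational. The cubic discriminant is Δ = 5837628928 > 0, so there are three distinct real roots. p(7) = -791 and p(8) = 1072 have opposite signs, so a root lies in (7, 8); Newton's method refines it to λ ≈ 7.4122. p(34) = 1072 and p(35) = -35 have opposite signs, so a root lies in (34, 35); Newton's method refines it to λ ≈ 34.9688. p(75) = -1675 and p(76) = 1072 have opposite signs, so a root lies in (75, 76); Newton's method refines it to λ ≈ 75.6191. Check (Vieta): the three roots sum to 118, matching tr M = 118.
So the eigenvalues of A^T A are ≈ 7.4122, 34.9688, 75.6191 (all ≥ 0, as they must be for A^T A). The largest is λ_max ≈ 75.6191, hence ||A||_2 = sqrt(λ_max) ≈ 8.6959.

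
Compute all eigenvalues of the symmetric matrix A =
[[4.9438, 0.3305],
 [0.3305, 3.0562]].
sigma(A) ≈ {3, 5}

A is real symmetric, so its spectrum consists of real eigenvalues. Expanding the characteristic polynomial of the displayed matrix gives
  det(λ I - A) = p(λ) = λ^2 + (-8)λ + (15).
Solving p(λ) = 0 yields eigenvalues ≈ 3, 5. (A is shown rounded to 4 decimals, so these recover the underlying integer eigenvalues to within that precision.)
Verification: the trace of A = 8 equals the sum of eigenvalues 8, and det(A) ≈ 15.0000 matches the eigenvalue product 15.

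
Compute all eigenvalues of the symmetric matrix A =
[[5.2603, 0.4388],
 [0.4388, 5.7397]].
sigma(A) ≈ {5, 6}

A is real symmetric, so its spectrum consists of real eigenvalues. Expanding the characteristic polynomial of the displayed matrix gives
  det(λ I - A) = p(λ) = λ^2 + (-11)λ + (30).
Solving p(λ) = 0 yields eigenvalues ≈ 5, 6. (A is shown rounded to 4 decimals, so these recover the underlying integer eigenvalues to within that precision.)
Verification: the trace of A = 11 equals the sum of eigenvalues 11, and det(A) ≈ 30.0000 matches the eigenvalue product 30.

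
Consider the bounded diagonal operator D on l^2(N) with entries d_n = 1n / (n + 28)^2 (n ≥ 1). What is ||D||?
||D|| = 1/112 (attained at n = 28)

For D diagonal, ||D|| = sup_n |d_n|. Treat f(x) = 1x / (x + 28)^2 for real x > 0. By the quotient rule, f'(x) = 1(28 - x)/(x + 28)^3, which is positive for x < 28 and negative for x > 28. So f has a unique maximum at x = 28, and since 28 is a positive integer, the supremum over n ≥ 1 is attained at n = 28: d_28 = 1·28/(28 + 28)^2 = 1·28/3136 = 1/112. Hence ||D|| = 1/112.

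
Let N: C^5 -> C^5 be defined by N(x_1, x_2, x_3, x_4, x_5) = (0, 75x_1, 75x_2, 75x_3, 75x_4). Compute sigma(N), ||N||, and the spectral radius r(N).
sigma(N) = {0}; ||N|| = 75; r(N) = 0. (N is nilpotent with N^5 = 0.)

On C^5, N is a strictly lower-triangular matrix with 75 on the subdiagonal and zeros elsewhere, so its characteristic polynomial is lambda^5 and every eigenvalue is 0: sigma(N) = {0}. For the operator norm, N e_i = 75e_{i+1} for i = 1, ..., 4 and N e_5 = 0, so the singular values of N are 75 (with multiplicity 4) and 0; hence ||N|| = 75. The spectral radius r(N) = max|lambda| = 0. Note ||N|| > r(N) — characteristic of non-normal nilpotent operators. Indeed N^5 = 0.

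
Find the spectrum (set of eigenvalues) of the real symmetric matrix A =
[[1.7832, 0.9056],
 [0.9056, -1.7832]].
sigma(A) ≈ {-2, 2}

A is real symmetric, so its spectrum consists of real eigenvalues. Expanding the characteristic polynomial of the displayed matrix gives
  det(λ I - A) = p(λ) = λ^2 + (0)λ + (-4).
Solving p(λ) = 0 yields eigenvalues ≈ -2, 2. (A is shown rounded to 4 decimals, so these recover the underlying integer eigenvalues to within that precision.)
Verification: the trace of A = 0 equals the sum of eigenvalues 0, and det(A) ≈ -3.9999 matches the eigenvalue product -4.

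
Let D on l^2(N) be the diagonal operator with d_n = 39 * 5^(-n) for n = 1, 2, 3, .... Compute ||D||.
||D|| = 39/5 (attained at n = 1)

For D diagonal, ||D|| = sup_n |d_n|. The sequence d_n = 39 * 5^(-n) is positive and strictly decreasing (ratio 5^(-1) < 1), so the supremum is d_1 = 39/5. Hence ||D|| = 39/5.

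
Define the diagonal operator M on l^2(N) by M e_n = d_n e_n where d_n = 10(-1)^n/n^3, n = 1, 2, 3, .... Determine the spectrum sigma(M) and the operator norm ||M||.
sigma(M) = {10(-1)^n/n^3 : n ≥ 1} ∪ {0}; ||M|| = 10

A bounded diagonal operator on l^2 with diagonal entries d_n has spectrum equal to the closure of {d_n : n ≥ 1}: every d_n is an eigenvalue (with eigenvector e_n), so {d_n} ⊂ sigma(M); the spectrum is closed, so its closure is too; and for lambda not in the closure, (M - lambda I) has bounded inverse (the diagonal entries 1/(d_n - lambda) are bounded). For our sequence d_n = 10(-1)^n/n^3, n = 1, 2, 3, ...:
  - {d_n} = {10(-1)^n/n^3 : n ≥ 1}; the only limit point is 0
  - closure = {10(-1)^n/n^3 : n ≥ 1} ∪ {0}
For the norm: a diagonal operator has ||M|| = sup_n |d_n|. Here |d_n| = 10/n^3 is decreasing, so sup_n |d_n| = |d_1| = 10. So ||M|| = 10.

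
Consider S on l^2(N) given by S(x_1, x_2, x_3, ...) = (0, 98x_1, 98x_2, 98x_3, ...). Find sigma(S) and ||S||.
sigma(S) = closed disk {z in C : |z| ≤ 98}; ||S|| = 98

Note S = 98·U where U is the unit right shift (U x)_k = x_{k-1} (with x_0 := 0); so ||S|| = 98||U|| and sigma(S) = 98·sigma(U). ||S x||^2 = sum_{k≥1} |98x_k|^2 = 9604||x||^2, so ||S|| = 98 and sigma(S) ⊂ {|z| ≤ 98}. For any |lambda| < 98, the equation (S - lambda I) x = 0 forces x_1 = 0, then 98x_k = lambda x_{k+1} ⇒ x = 0, so S has no eigenvalues. But (S - lambda I) is not surjective for |lambda| < 98: solving (S - lambda I) x = e_1 would require x_n proportional to (lambda/98)^(-n), which is not in l^2. So every |lambda| < 98 lies in the residual spectrum. The boundary |lambda| = 98 is in the approximate point spectrum (the spectrum is closed). Hence sigma(S) is the closed disk of radius 98.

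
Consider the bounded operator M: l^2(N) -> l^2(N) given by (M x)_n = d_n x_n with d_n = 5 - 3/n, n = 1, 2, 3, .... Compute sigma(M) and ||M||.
sigma(M) = {5 - 3/n : n ≥ 1} ∪ {5}; ||M|| = 5

A bounded diagonal operator on l^2 with diagonal entries d_n has spectrum equal to the closure of {d_n : n ≥ 1}: every d_n is an eigenvalue (with eigenvector e_n), so {d_n} ⊂ sigma(M); the spectrum is closed, so its closure is too; and for lambda not in the closure, (M - lambda I) has bounded inverse (the diagonal entries 1/(d_n - lambda) are bounded). For our sequence d_n = 5 - 3/n, n = 1, 2, 3, ...:
  - {d_n} = {5 - 3/n : n ≥ 1}; the only limit point is 5
  - closure = {5 - 3/n : n ≥ 1} ∪ {5}
For the norm: a diagonal operator has ||M|| = sup_n |d_n|. Here d_n = 5 - 3/n increases monotonically from d_1 = 2 toward 5, with all terms in [2, 5); so sup_n |d_n| = 5 (the supremum is the limit, not attained). So ||M|| = 5.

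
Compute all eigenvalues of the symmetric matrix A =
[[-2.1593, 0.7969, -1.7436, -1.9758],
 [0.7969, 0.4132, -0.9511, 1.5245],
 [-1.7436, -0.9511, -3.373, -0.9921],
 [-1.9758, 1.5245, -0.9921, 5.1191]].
sigma(A) ≈ {-5, -2, 1, 6}

A is real symmetric, so its spectrum consists of real eigenvalues. Expanding the characteristic polynomial of the displayed matrix gives
  det(λ I - A) = p(λ) = λ^4 + (0)λ^3 + (-33)λ^2 + (-28)λ + (59.9979).
Solving p(λ) = 0 yields eigenvalues ≈ -5, -2, 1, 6. (A is shown rounded to 4 decimals, so these recover the underlying integer eigenvalues to within that precision.)
Verification: the trace of A = 0 equals the sum of eigenvalues 0, and det(A) ≈ 59.9979 matches the eigenvalue product 60.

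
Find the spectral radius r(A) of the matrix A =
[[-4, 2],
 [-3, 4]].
r(A) = sqrt(40)/2 ≈ 3.1623

The eigenvalues of A are the roots of its characteristic polynomial. With M = A (coefficients from the trace and determinant):
  p(λ) = det(λ I - M) = λ^2 - 10.
For λ^2 - 10 the discriminant is 40. It is nonnegative but not a perfect square, so the roots are real and irrational: λ = ± sqrt(40)/2 ≈ 3.1623, -3.1623.
Thus the eigenvalues (to 4 decimals) are 3.1623 (modulus 3.1623); -3.1623 (modulus 3.1623). The spectral radius is the largest modulus: r(A) = sqrt(40)/2 ≈ 3.1623. (Cross-check: r(A) ≤ ||A||_2 ≈ 6.5311; equality holds whenever A is normal, though it can also hold for some non-normal A.)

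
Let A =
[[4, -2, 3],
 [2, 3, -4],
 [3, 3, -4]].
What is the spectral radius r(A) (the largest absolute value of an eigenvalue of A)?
r(A) ≈ 4.8231

The eigenvalues of A are the roots of its characteristic polynomial. With M = A (coefficients from the trace, the sum of principal 2x2 minors, and det A):
  p(λ) = det(λ I - M) = λ^3 - 3λ^2 - 9λ + 1.
No integer candidate from the rational root theorem (±divisors of 1) is a root, so the roots are irrational. The cubic discriminant is Δ = 4212 > 0, so there are three distinct real roots. p(-2) = -1 and p(-1) = 6 have opposite signs, so a root lies in (-2, -1); Newton's method refines it to λ ≈ -1.9305. p(0) = 1 and p(1) = -10 have opposite signs, so a root lies in (0, 1); Newton's method refines it to λ ≈ 0.1074. p(4) = -19 and p(5) = 6 have opposite signs, so a root lies in (4, 5); Newton's method refines it to λ ≈ 4.8231. Check (Vieta): the three roots sum to 3, matching tr M = 3.
Thus the eigenvalues (to 4 decimals) are -1.9305 (modulus 1.9305); 0.1074 (modulus 0.1074); 4.8231 (modulus 4.8231). The spectral radius is the largest modulus: r(A) ≈ 4.8231. (Cross-check: r(A) ≤ ||A||_2 ≈ 8.1241; equality holds whenever A is normal, though it can also hold for some non-normal A.)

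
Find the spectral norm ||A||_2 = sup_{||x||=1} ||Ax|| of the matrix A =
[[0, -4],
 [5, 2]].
||A||_2 = sqrt((45 + sqrt(425))/2) ≈ 5.7278 (= sqrt(largest eigenvalue of A^T A))

||A||_2 = sigma_max(A) = sqrt(lambda_max(A^T A)). Form the symmetric matrix M = A^T A =
[[25, 10],
 [10, 20]].
Its characteristic polynomial (trace, determinant of M give the coefficients) is
  p(λ) = det(λ I - M) = λ^2 - 45λ + 400.
For λ^2 - 45λ + 400 the discriminant is 425. It is nonnegative but not a perfect square, so the roots are real and irrational: λ = (45 ± sqrt(425))/2 ≈ 32.8078, 12.1922.
So the eigenvalues of A^T A are ≈ 12.1922, 32.8078 (all ≥ 0, as they must be for A^T A). The largest is λ_max = (45 + sqrt(425))/2 ≈ 32.8078, hence ||A||_2 = sqrt(λ_max) = sqrt((45 + sqrt(425))/2) ≈ 5.7278.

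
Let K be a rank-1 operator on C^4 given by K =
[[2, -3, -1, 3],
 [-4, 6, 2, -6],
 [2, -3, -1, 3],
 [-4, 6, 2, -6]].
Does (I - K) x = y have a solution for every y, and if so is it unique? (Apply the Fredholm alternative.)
(I - K) is singular (det(I - K) = 0, i.e. 1 ∈ sigma(K)). (I - K) x = y is solvable iff y ⊥ ker((I - K)^*) = span{(2, -3, -1, 3)}, i.e. iff 2y_1 - 3y_2 - y_3 + 3y_4 = 0. When solvable, the solutions are x = y + c·(1, -2, 1, -2), c arbitrary (ker(I - K) = span{(1, -2, 1, -2)}, dimension 1).

K has rank 1, so it is an outer product K = u v^T: every row of K is a multiple of one row vector. Reading off the entries, u = (1, -2, 1, -2) and v = (2, -3, -1, 3) (row i of K equals u_i·v^T). A rank-one matrix u v^T satisfies K u = u (v·u) and kills the (3)-dimensional subspace v^⊥, so its characteristic polynomial is lambda^3 (lambda - v·u) with v·u = tr K = 1. Hence the eigenvalues of I - K are 1 (multiplicity 3) and 1 - (1) = 0, so det(I - K) = 0. (Direct check: I - K =
[[-1, 3, 1, -3],
 [4, -5, -2, 6],
 [-2, 3, 2, -3],
 [4, -6, -2, 7]]
has determinant 0.) So 1 is an eigenvalue of K and (I - K) is not invertible. The finite-dimensional Fredholm alternative says: either (I - K) is invertible, or ker(I - K) ≠ {0} and then range(I - K) = ker((I - K)^*)^⊥, with dim ker(I - K) = dim ker((I - K)^*). We are in the second case, so we need both kernels. Kernel of I - K: (I - K) u = u - u (v·u) = u - u = 0, so ker(I - K) = span{u} = span{(1, -2, 1, -2)} (it is exactly 1-dimensional because rank(I - K) = 3). Kernel of the adjoint: K is real, so (I - K)^* = I - K^T = I - v u^T, and (I - v u^T) v = v - v (u·v) = 0; hence ker((I - K)^*) = span{v} = span{(2, -3, -1, 3)}. Therefore (I - K) x = y is solvable iff <y, v> = 0, i.e. iff 2y_1 - 3y_2 - y_3 + 3y_4 = 0. When this holds, K y = u (v·y) = 0, so (I - K) y = y and x = y is a particular solution; the full solution set is the line x = y + c·u = y + c·(1, -2, 1, -2), c ∈ C.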